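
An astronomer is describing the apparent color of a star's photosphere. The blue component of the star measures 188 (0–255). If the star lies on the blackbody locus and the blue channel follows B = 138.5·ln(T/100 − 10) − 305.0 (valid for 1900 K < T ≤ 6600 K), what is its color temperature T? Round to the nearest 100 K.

ln(t − 10) = (188 + 305.0) / 138.5 = 3.5596.
t − 10 = e^3.5596 = 35.148, so t = 45.148.
T = 100·t = 4515 K → 4500 K to the nearest 100 K.

4500 K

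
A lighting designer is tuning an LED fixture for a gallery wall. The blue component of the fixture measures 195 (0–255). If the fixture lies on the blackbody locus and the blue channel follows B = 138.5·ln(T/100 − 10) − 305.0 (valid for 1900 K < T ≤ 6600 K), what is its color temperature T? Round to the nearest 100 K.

ln(t − 10) = (195 + 305.0) / 138.5 = 3.6101.
t − 10 = e^3.6101 = 36.970, so t = 46.970.
T = 100·t = 4697 K → 4700 K to the nearest 100 K.

4700 K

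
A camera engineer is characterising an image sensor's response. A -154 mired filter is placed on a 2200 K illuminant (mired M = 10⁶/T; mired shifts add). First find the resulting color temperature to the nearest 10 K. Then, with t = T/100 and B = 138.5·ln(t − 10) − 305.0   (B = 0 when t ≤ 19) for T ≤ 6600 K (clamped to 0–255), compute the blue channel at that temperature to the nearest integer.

131

M_in = 10⁶/2200 = 454.55; M_out = 454.55 + (-154) = 300.55.
T_out = 10⁶/300.55 = 3327.3 K → 3330 K; t = 33.3.
B = 138.5·ln(33.3 − 10) − 305.0 = 138.5·ln 23.3 − 305.0 = 138.5·3.1485 − 305.0 = 131.061.
Rounded: 131.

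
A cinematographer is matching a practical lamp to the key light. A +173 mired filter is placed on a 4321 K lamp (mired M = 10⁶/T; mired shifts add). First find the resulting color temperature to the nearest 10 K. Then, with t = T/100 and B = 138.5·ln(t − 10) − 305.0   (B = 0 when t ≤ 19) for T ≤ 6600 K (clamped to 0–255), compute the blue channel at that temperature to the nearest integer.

M_in = 10⁶/4321 = 231.43; M_out = 231.43 + (+173) = 404.43.
T_out = 10⁶/404.43 = 2472.6 K → 2470 K; t = 24.7.
B = 138.5·ln(24.7 − 10) − 305.0 = 138.5·ln 14.7 − 305.0 = 138.5·2.6878 − 305.0 = 67.267.
Rounded: 67.

67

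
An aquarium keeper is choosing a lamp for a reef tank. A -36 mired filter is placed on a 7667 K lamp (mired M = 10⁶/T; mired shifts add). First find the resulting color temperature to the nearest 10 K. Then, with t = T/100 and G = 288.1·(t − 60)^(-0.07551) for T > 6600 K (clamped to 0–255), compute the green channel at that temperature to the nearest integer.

M_in = 10⁶/7667 = 130.43; M_out = 130.43 + (-36) = 94.43.
T_out = 10⁶/94.43 = 10590.0 K → 10590 K; t = 105.9.
G = 288.1·(105.9 − 60)^(-0.07551) = 288.1·45.9^(-0.07551) = 288.1·0.74906 = 215.804.
Rounded: 216.

216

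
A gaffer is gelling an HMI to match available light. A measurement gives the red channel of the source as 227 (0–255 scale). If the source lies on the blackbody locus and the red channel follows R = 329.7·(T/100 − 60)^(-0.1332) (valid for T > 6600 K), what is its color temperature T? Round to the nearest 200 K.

7600 K

(t − 60)^(-0.1332) = 227/329.7 = 0.68850.
t − 60 = 0.68850^(1/-0.1332) = 0.68850^(-7.508) = 16.478, so t = 76.478.
T = 100·t = 7648 K → 7600 K to the nearest 200 K.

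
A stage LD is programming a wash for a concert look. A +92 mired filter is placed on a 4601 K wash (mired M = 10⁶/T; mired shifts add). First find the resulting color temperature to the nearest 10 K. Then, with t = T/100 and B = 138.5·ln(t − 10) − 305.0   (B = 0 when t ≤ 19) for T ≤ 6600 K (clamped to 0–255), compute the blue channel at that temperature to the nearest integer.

125

M_in = 10⁶/4601 = 217.34; M_out = 217.34 + (+92) = 309.34.
T_out = 10⁶/309.34 = 3232.6 K → 3230 K; t = 32.3.
B = 138.5·ln(32.3 − 10) − 305.0 = 138.5·ln 22.3 − 305.0 = 138.5·3.1046 − 305.0 = 124.985.
Rounded: 125.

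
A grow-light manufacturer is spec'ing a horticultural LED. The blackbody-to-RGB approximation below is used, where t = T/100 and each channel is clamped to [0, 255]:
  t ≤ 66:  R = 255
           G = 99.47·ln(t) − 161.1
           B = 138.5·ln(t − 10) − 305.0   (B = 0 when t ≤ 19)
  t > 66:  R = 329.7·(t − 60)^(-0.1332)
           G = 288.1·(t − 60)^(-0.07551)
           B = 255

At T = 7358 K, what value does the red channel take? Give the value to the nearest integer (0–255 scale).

t = 7358/100 = 73.58; the t > 66 branch applies.
R = 329.7·(73.58 − 60)^(-0.1332) = 329.7·13.58^(-0.1332) = 329.7·0.70648 = 232.925.
Rounded: 233.

233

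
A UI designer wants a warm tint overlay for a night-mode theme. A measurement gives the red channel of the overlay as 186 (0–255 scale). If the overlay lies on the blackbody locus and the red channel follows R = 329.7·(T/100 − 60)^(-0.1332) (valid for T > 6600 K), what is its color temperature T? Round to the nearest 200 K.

13400 K

(t − 60)^(-0.1332) = 186/329.7 = 0.56415.
t − 60 = 0.56415^(1/-0.1332) = 0.56415^(-7.508) = 73.521, so t = 133.521.
T = 100·t = 13352 K → 13400 K to the nearest 200 K.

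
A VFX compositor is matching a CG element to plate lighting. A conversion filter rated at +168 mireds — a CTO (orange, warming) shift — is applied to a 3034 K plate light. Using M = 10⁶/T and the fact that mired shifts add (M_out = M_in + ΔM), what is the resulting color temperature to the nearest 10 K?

M_in = 10⁶/3034 = 329.60 mireds.
M_out = 329.60 + (+168) = 497.60 mireds.
T_out = 10⁶/497.60 = 2009.7 K → 2010 K.

2010 K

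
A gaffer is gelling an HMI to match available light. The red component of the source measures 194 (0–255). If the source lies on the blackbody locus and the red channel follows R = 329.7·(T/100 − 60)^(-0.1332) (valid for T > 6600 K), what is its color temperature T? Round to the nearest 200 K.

(t − 60)^(-0.1332) = 194/329.7 = 0.58841.
t − 60 = 0.58841^(1/-0.1332) = 0.58841^(-7.508) = 53.593, so t = 113.593.
T = 100·t = 11359 K → 11400 K to the nearest 200 K.

11400 K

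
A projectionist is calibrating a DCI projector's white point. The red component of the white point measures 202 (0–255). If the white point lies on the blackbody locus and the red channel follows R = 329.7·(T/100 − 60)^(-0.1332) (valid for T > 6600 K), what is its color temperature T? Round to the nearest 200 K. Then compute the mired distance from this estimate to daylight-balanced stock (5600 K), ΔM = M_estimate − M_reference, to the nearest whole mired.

-79 mireds

(t − 60)^(-0.1332) = 202/329.7 = 0.61268.
t − 60 = 0.61268^(1/-0.1332) = 0.61268^(-7.508) = 39.569, so t = 99.569.
T = 100·t = 9957 K → 10000 K to the nearest 200 K.
M_estimate = 10⁶/10000 = 100.00; M_reference = 10⁶/5600 = 178.57.
ΔM = 100.00 − 178.57 = -78.57 → -79 mireds.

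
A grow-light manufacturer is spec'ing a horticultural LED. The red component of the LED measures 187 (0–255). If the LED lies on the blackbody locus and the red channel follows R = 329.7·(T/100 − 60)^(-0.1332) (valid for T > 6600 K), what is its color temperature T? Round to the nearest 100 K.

13100 K

(t − 60)^(-0.1332) = 187/329.7 = 0.56718.
t − 60 = 0.56718^(1/-0.1332) = 0.56718^(-7.508) = 70.620, so t = 130.620.
T = 100·t = 13062 K → 13100 K to the nearest 100 K.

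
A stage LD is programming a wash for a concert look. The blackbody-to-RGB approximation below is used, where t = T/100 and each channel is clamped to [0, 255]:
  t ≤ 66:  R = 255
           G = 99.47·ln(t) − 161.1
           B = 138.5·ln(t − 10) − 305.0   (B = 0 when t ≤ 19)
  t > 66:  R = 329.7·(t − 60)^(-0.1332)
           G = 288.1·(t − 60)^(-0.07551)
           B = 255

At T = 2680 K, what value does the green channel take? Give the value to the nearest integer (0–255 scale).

t = 2680/100 = 26.8; the t ≤ 66 branch applies.
G = 99.47·ln 26.8 − 161.1 = 99.47·3.2884 − 161.1 = 165.997.
Rounded: 166.

166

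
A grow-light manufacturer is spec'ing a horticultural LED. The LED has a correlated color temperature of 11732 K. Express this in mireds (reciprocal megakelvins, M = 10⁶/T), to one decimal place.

85.2 mireds

M = 10⁶ / 11732 = 85.237 → 85.2 mireds.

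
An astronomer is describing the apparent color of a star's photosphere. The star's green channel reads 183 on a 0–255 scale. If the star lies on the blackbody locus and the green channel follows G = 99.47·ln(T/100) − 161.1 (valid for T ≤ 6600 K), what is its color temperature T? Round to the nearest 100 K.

ln t = (183 + 161.1) / 99.47 = 3.4593.
t = e^3.4593 = 31.796.
T = 100·t = 3180 K → 3200 K to the nearest 100 K.

3200 K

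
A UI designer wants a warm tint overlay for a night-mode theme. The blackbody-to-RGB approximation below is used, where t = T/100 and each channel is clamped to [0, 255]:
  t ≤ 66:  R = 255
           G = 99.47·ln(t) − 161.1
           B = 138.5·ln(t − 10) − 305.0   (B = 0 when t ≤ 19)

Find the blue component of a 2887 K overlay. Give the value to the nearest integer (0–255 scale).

102

t = 2887/100 = 28.87; the t ≤ 66 branch applies.
B = 138.5·ln(28.87 − 10) − 305.0 = 138.5·ln 18.87 − 305.0 = 138.5·2.9376 − 305.0 = 101.854.
Rounded: 102.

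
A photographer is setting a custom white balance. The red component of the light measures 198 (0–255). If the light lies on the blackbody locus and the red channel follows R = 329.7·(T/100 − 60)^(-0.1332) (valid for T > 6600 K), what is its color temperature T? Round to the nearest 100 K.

10600 K

(t − 60)^(-0.1332) = 198/329.7 = 0.60055.
t − 60 = 0.60055^(1/-0.1332) = 0.60055^(-7.508) = 45.980, so t = 105.980.
T = 100·t = 10598 K → 10600 K to the nearest 100 K.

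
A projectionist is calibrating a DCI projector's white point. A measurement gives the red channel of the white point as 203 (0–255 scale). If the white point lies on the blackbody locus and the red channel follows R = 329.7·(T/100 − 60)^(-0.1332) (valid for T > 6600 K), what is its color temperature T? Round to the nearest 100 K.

(t − 60)^(-0.1332) = 203/329.7 = 0.61571.
t − 60 = 0.61571^(1/-0.1332) = 0.61571^(-7.508) = 38.129, so t = 98.129.
T = 100·t = 9813 K → 9800 K to the nearest 100 K.

9800 K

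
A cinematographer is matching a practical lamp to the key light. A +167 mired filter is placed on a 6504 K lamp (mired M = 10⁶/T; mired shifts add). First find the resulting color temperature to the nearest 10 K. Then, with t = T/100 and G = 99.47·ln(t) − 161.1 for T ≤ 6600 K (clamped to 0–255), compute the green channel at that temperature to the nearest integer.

M_in = 10⁶/6504 = 153.75; M_out = 153.75 + (+167) = 320.75.
T_out = 10⁶/320.75 = 3117.7 K → 3120 K; t = 31.2.
G = 99.47·ln 31.2 − 161.1 = 99.47·3.4404 − 161.1 = 181.118.
Rounded: 181.

181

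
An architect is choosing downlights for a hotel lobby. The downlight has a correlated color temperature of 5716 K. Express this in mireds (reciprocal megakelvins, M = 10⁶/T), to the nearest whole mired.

M = 10⁶ / 5716 = 174.948 → 175 mireds.

175 mireds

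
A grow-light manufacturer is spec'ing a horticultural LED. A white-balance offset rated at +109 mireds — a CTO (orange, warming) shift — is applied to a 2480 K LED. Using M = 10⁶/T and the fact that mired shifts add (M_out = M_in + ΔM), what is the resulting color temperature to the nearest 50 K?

M_in = 10⁶/2480 = 403.23 mireds.
M_out = 403.23 + (+109) = 512.23 mireds.
T_out = 10⁶/512.23 = 1952.3 K → 1950 K.

1950 K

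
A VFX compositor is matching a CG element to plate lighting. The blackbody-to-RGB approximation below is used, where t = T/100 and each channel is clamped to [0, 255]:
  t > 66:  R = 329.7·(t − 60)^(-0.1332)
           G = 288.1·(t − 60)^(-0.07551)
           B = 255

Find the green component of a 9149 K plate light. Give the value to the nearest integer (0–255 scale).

t = 9149/100 = 91.49; the t > 66 branch applies.
G = 288.1·(91.49 − 60)^(-0.07551) = 288.1·31.49^(-0.07551) = 288.1·0.77068 = 222.032.
Rounded: 222.

222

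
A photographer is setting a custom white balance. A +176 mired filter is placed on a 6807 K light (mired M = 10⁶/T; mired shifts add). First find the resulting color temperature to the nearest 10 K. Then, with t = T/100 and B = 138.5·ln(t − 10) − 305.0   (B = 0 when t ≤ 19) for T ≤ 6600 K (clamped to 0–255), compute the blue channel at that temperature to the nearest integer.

M_in = 10⁶/6807 = 146.91; M_out = 146.91 + (+176) = 322.91.
T_out = 10⁶/322.91 = 3096.9 K → 3100 K; t = 31.
B = 138.5·ln(31 − 10) − 305.0 = 138.5·ln 21 − 305.0 = 138.5·3.0445 − 305.0 = 116.666.
Rounded: 117.

117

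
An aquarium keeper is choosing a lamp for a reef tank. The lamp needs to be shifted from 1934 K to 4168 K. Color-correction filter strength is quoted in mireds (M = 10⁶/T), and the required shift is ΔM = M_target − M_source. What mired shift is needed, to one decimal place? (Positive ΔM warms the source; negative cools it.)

-277.1 mireds

M_source = 10⁶/1934 = 517.063; M_target = 10⁶/4168 = 239.923.
ΔM = 239.923 − 517.063 = -277.140 → -277.1 mireds, a cooling shift.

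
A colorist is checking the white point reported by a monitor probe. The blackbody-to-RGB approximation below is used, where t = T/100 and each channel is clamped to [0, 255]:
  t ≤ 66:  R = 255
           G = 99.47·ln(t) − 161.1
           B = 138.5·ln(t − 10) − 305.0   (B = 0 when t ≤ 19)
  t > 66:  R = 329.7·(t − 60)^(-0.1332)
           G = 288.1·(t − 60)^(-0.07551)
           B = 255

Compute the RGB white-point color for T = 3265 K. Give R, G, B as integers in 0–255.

R=255, G=186, B=127

t = 3265/100 = 32.65; the t ≤ 66 branch applies.
R = 255 by definition for t ≤ 66.
G = 99.47·ln 32.65 − 161.1 = 99.47·3.4858 − 161.1 = 185.637.
B = 138.5·ln(32.65 − 10) − 305.0 = 138.5·ln 22.65 − 305.0 = 138.5·3.1202 − 305.0 = 127.142.
Rounded: (255, 186, 127).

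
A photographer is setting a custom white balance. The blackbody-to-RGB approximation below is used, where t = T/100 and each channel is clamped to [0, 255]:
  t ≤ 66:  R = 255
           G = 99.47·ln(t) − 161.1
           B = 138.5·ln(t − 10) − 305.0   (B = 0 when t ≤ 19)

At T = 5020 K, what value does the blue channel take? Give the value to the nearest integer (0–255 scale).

207

t = 5020/100 = 50.2; the t ≤ 66 branch applies.
B = 138.5·ln(50.2 − 10) − 305.0 = 138.5·ln 40.2 − 305.0 = 138.5·3.6939 − 305.0 = 206.601.
Rounded: 207.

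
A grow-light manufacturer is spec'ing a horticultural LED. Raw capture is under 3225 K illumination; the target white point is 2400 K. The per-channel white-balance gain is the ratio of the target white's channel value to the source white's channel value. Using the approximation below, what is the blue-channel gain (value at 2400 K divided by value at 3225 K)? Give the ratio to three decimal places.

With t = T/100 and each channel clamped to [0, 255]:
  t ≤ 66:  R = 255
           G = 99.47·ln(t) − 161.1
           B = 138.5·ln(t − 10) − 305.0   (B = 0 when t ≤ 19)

0.485

At 3225 K (t = 32.25):
  B = 138.5·ln(32.25 − 10) − 305.0 = 138.5·ln 22.25 − 305.0 = 138.5·3.1023 − 305.0 = 124.674.
At 2400 K (t = 24):
  B = 138.5·ln(24 − 10) − 305.0 = 138.5·ln 14 − 305.0 = 138.5·2.6391 − 305.0 = 60.509.
Gain = 60.509 / 124.674 = 0.4853 → 0.485.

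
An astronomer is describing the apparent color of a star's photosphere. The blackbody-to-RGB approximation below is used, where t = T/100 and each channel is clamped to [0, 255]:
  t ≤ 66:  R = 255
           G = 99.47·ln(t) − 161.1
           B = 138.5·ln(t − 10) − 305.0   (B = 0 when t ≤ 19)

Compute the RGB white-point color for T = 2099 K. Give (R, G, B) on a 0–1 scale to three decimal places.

t = 2099/100 = 20.99; the t ≤ 66 branch applies.
R = 255 by definition for t ≤ 66.
G = 99.47·ln 20.99 − 161.1 = 99.47·3.0440 − 161.1 = 141.691.
B = 138.5·ln(20.99 − 10) − 305.0 = 138.5·ln 10.99 − 305.0 = 138.5·2.3970 − 305.0 = 26.983.
Dividing each by 255: (1.0000, 0.5557, 0.1058) → (1.000, 0.556, 0.106).

(1.000, 0.556, 0.106)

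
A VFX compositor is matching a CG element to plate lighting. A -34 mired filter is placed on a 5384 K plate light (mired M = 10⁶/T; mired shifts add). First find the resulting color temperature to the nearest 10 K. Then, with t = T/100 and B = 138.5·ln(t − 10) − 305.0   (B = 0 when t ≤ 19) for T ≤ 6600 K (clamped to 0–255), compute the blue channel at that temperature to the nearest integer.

M_in = 10⁶/5384 = 185.74; M_out = 185.74 + (-34) = 151.74.
T_out = 10⁶/151.74 = 6590.4 K → 6590 K; t = 65.9.
B = 138.5·ln(65.9 − 10) − 305.0 = 138.5·ln 55.9 − 305.0 = 138.5·4.0236 − 305.0 = 252.264.
Rounded: 252.

252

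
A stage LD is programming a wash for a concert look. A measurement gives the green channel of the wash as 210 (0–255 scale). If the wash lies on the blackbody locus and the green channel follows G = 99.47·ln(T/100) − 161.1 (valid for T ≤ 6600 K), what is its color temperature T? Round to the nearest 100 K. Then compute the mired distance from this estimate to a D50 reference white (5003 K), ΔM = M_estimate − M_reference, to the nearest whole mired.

ln t = (210 + 161.1) / 99.47 = 3.7308.
t = e^3.7308 = 41.711.
T = 100·t = 4171 K → 4200 K to the nearest 100 K.
M_estimate = 10⁶/4200 = 238.10; M_reference = 10⁶/5003 = 199.88.
ΔM = 238.10 − 199.88 = 38.22 → +38 mireds.

+38 mireds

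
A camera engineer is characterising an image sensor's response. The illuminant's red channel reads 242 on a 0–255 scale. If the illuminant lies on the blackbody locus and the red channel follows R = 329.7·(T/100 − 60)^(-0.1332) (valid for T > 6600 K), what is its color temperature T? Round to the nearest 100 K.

(t − 60)^(-0.1332) = 242/329.7 = 0.73400.
t − 60 = 0.73400^(1/-0.1332) = 0.73400^(-7.508) = 10.193, so t = 70.193.
T = 100·t = 7019 K → 7000 K to the nearest 100 K.

7000 K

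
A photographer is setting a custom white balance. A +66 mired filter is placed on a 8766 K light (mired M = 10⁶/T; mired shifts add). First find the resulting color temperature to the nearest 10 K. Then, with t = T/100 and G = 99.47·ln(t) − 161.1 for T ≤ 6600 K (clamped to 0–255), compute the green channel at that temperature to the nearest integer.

238

M_in = 10⁶/8766 = 114.08; M_out = 114.08 + (+66) = 180.08.
T_out = 10⁶/180.08 = 5553.2 K → 5550 K; t = 55.5.
G = 99.47·ln 55.5 − 161.1 = 99.47·4.0164 − 161.1 = 238.410.
Rounded: 238.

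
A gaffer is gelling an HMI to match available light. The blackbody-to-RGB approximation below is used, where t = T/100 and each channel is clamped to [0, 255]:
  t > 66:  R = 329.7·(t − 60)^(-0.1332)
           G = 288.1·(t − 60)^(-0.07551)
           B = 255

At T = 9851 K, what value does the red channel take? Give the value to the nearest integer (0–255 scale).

203

t = 9851/100 = 98.51; the t > 66 branch applies.
R = 329.7·(98.51 − 60)^(-0.1332) = 329.7·38.51^(-0.1332) = 329.7·0.61490 = 202.731.
Rounded: 203.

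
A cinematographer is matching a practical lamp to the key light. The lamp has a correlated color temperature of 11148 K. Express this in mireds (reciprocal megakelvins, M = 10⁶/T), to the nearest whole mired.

90 mireds

M = 10⁶ / 11148 = 89.702 → 90 mireds.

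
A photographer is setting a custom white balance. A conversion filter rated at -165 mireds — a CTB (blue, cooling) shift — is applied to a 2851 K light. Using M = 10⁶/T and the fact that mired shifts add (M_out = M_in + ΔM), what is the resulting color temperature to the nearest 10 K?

M_in = 10⁶/2851 = 350.75 mireds.
M_out = 350.75 + (-165) = 185.75 mireds.
T_out = 10⁶/185.75 = 5383.5 K → 5380 K.

5380 K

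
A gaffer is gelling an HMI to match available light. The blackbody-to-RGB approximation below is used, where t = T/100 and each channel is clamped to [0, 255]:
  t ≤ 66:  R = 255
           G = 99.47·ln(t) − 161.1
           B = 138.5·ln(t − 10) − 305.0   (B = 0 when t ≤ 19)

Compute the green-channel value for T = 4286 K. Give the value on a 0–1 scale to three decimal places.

0.834

t = 4286/100 = 42.86; the t ≤ 66 branch applies.
G = 99.47·ln 42.86 − 161.1 = 99.47·3.7579 − 161.1 = 212.702.
On a 0–1 scale: 212.702/255 = 0.8341 → 0.834.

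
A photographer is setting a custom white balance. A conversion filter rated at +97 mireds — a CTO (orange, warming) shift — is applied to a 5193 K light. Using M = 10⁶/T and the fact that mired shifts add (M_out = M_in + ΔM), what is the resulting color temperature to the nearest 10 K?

3450 K

M_in = 10⁶/5193 = 192.57 mireds.
M_out = 192.57 + (+97) = 289.57 mireds.
T_out = 10⁶/289.57 = 3453.4 K → 3450 K.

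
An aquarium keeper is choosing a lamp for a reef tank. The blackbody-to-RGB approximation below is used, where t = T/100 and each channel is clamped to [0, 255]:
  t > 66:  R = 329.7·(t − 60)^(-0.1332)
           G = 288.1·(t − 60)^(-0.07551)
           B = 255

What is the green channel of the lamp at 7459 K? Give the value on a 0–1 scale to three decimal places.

0.923

t = 7459/100 = 74.59; the t > 66 branch applies.
G = 288.1·(74.59 − 60)^(-0.07551) = 288.1·14.59^(-0.07551) = 288.1·0.81677 = 235.313.
On a 0–1 scale: 235.313/255 = 0.9228 → 0.923.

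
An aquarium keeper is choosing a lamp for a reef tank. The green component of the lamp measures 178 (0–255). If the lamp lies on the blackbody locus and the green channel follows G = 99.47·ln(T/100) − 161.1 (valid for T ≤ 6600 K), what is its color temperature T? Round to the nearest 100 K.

ln t = (178 + 161.1) / 99.47 = 3.4091.
t = e^3.4091 = 30.237.
T = 100·t = 3024 K → 3000 K to the nearest 100 K.

3000 K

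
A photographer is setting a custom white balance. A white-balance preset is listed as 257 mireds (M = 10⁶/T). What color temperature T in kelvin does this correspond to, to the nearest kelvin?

3891 K

T = 10⁶ / 257 = 3891.05 K → 3891 K.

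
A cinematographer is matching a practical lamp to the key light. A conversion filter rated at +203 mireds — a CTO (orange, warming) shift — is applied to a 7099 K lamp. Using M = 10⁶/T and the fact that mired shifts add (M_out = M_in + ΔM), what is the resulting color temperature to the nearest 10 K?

2910 K

M_in = 10⁶/7099 = 140.86 mireds.
M_out = 140.86 + (+203) = 343.86 mireds.
T_out = 10⁶/343.86 = 2908.1 K → 2910 K.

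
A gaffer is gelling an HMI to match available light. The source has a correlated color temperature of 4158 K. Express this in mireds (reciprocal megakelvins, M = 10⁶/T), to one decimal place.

240.5 mireds

M = 10⁶ / 4158 = 240.500 → 240.5 mireds.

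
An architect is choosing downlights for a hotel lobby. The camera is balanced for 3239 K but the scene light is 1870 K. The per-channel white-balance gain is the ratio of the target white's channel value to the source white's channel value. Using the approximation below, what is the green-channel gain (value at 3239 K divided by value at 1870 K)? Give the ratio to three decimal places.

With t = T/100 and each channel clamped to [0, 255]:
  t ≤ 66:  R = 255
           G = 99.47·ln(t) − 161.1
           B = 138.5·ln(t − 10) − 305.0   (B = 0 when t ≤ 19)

At 1870 K (t = 18.7):
  G = 99.47·ln 18.7 − 161.1 = 99.47·2.9285 − 161.1 = 130.200.
At 3239 K (t = 32.39):
  G = 99.47·ln 32.39 − 161.1 = 99.47·3.4778 − 161.1 = 184.842.
Gain = 184.842 / 130.200 = 1.4197 → 1.420.

1.420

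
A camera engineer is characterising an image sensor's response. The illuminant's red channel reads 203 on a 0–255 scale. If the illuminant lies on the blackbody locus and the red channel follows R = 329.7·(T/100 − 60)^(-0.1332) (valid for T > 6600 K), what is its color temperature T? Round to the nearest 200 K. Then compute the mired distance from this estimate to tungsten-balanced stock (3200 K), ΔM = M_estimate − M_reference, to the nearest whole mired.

(t − 60)^(-0.1332) = 203/329.7 = 0.61571.
t − 60 = 0.61571^(1/-0.1332) = 0.61571^(-7.508) = 38.129, so t = 98.129.
T = 100·t = 9813 K → 9800 K to the nearest 200 K.
M_estimate = 10⁶/9800 = 102.04; M_reference = 10⁶/3200 = 312.50.
ΔM = 102.04 − 312.50 = -210.46 → -210 mireds.

-210 mireds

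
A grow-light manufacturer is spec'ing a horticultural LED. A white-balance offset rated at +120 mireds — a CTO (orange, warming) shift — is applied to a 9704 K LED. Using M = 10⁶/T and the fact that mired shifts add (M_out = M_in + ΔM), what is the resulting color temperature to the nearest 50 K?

M_in = 10⁶/9704 = 103.05 mireds.
M_out = 103.05 + (+120) = 223.05 mireds.
T_out = 10⁶/223.05 = 4483.3 K → 4500 K.

4500 K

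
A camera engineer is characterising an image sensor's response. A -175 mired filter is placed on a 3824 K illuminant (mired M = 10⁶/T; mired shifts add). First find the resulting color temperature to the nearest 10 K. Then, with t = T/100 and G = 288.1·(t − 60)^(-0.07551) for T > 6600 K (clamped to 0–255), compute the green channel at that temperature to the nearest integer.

M_in = 10⁶/3824 = 261.51; M_out = 261.51 + (-175) = 86.51.
T_out = 10⁶/86.51 = 11559.9 K → 11560 K; t = 115.6.
G = 288.1·(115.6 − 60)^(-0.07551) = 288.1·55.6^(-0.07551) = 288.1·0.73829 = 212.703.
Rounded: 213.

213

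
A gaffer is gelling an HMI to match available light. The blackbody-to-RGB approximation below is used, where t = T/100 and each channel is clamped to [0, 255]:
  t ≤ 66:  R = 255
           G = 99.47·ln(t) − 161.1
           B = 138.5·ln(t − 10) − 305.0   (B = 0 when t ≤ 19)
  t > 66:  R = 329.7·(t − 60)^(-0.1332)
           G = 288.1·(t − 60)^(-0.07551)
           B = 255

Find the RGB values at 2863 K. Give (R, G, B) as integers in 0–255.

(255, 173, 100)

t = 2863/100 = 28.63; the t ≤ 66 branch applies.
R = 255 by definition for t ≤ 66.
G = 99.47·ln 28.63 − 161.1 = 99.47·3.3545 − 161.1 = 172.568.
B = 138.5·ln(28.63 − 10) − 305.0 = 138.5·ln 18.63 − 305.0 = 138.5·2.9248 − 305.0 = 100.081.
Rounded: (255, 173, 100).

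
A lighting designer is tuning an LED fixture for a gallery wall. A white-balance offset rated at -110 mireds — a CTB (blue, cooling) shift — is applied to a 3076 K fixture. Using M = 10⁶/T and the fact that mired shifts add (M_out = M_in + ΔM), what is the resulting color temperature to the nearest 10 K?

4650 K

M_in = 10⁶/3076 = 325.10 mireds.
M_out = 325.10 + (-110) = 215.10 mireds.
T_out = 10⁶/215.10 = 4649.1 K → 4650 K.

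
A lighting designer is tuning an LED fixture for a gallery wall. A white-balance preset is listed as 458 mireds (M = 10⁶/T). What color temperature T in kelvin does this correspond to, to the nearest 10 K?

2180 K

T = 10⁶ / 458 = 2183.41 K → 2180 K.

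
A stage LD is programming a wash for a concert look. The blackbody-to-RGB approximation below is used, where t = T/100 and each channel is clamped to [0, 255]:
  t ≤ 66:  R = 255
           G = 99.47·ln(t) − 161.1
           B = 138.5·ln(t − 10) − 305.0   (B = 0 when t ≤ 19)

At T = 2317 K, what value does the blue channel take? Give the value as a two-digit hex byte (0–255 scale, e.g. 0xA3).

0x34

t = 2317/100 = 23.17; the t ≤ 66 branch applies.
B = 138.5·ln(23.17 − 10) − 305.0 = 138.5·ln 13.17 − 305.0 = 138.5·2.5779 − 305.0 = 52.045.
Rounded: 52; in hex, 0x34.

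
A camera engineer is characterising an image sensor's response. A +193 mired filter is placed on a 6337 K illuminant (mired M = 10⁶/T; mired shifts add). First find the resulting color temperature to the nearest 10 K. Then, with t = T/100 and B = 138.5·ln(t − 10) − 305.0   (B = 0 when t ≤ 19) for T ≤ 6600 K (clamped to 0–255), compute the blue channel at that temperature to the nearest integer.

99

M_in = 10⁶/6337 = 157.80; M_out = 157.80 + (+193) = 350.80.
T_out = 10⁶/350.80 = 2850.6 K → 2850 K; t = 28.5.
B = 138.5·ln(28.5 − 10) − 305.0 = 138.5·ln 18.5 − 305.0 = 138.5·2.9178 − 305.0 = 99.111.
Rounded: 99.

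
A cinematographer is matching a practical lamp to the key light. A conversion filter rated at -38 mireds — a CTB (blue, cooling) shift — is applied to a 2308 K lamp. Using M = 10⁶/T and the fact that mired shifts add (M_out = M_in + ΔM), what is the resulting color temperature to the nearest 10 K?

2530 K

M_in = 10⁶/2308 = 433.28 mireds.
M_out = 433.28 + (-38) = 395.28 mireds.
T_out = 10⁶/395.28 = 2529.9 K → 2530 K.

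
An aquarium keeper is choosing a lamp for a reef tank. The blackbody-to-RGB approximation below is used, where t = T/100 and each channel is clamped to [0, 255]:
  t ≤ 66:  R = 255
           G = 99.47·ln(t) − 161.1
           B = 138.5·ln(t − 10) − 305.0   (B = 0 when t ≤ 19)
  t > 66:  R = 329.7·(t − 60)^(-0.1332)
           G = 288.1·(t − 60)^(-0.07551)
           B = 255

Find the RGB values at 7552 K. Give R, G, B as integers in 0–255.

R=229, G=234, B=255

t = 7552/100 = 75.52; the t > 66 branch applies.
R = 329.7·(75.52 − 60)^(-0.1332) = 329.7·15.52^(-0.1332) = 329.7·0.69402 = 228.819.
G = 288.1·(75.52 − 60)^(-0.07551) = 288.1·15.52^(-0.07551) = 288.1·0.81297 = 234.217.
B = 255 by definition for t > 66.
Rounded: (229, 234, 255).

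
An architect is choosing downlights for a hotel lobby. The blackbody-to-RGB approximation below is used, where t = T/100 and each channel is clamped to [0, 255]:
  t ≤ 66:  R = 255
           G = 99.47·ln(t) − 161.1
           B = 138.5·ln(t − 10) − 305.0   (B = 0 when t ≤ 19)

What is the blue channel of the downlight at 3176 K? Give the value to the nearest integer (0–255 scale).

122

t = 3176/100 = 31.76; the t ≤ 66 branch applies.
B = 138.5·ln(31.76 − 10) − 305.0 = 138.5·ln 21.76 − 305.0 = 138.5·3.0801 − 305.0 = 121.590.
Rounded: 122.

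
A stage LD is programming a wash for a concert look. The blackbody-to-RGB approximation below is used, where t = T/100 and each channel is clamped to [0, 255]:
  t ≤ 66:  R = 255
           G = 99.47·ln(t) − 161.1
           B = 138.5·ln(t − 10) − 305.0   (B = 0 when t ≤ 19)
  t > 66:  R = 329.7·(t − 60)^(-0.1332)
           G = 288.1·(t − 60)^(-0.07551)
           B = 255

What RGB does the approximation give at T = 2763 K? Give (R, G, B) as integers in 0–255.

t = 2763/100 = 27.63; the t ≤ 66 branch applies.
R = 255 by definition for t ≤ 66.
G = 99.47·ln 27.63 − 161.1 = 99.47·3.3189 − 161.1 = 169.031.
B = 138.5·ln(27.63 − 10) − 305.0 = 138.5·ln 17.63 − 305.0 = 138.5·2.8696 − 305.0 = 92.440.
Rounded: (255, 169, 92).

(255, 169, 92)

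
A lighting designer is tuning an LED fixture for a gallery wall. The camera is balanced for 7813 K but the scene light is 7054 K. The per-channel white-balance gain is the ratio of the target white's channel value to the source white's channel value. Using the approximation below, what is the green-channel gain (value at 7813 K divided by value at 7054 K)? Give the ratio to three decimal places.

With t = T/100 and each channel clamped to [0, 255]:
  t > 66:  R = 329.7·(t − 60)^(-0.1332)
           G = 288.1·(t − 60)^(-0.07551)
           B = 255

0.960

At 7054 K (t = 70.54):
  G = 288.1·(70.54 − 60)^(-0.07551) = 288.1·10.54^(-0.07551) = 288.1·0.83708 = 241.162.
At 7813 K (t = 78.13):
  G = 288.1·(78.13 − 60)^(-0.07551) = 288.1·18.13^(-0.07551) = 288.1·0.80349 = 231.484.
Gain = 231.484 / 241.162 = 0.9599 → 0.960.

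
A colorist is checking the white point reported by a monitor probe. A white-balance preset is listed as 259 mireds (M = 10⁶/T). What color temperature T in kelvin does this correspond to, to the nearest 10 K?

3860 K

T = 10⁶ / 259 = 3861.00 K → 3860 K.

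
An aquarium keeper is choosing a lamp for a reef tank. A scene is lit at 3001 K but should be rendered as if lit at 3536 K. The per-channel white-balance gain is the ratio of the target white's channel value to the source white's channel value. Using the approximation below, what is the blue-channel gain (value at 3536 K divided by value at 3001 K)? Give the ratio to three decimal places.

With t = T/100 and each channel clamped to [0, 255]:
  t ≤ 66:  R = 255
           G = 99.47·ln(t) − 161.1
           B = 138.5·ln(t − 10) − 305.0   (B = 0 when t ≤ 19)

At 3001 K (t = 30.01):
  B = 138.5·ln(30.01 − 10) − 305.0 = 138.5·ln 20.01 − 305.0 = 138.5·2.9962 − 305.0 = 109.978.
At 3536 K (t = 35.36):
  B = 138.5·ln(35.36 − 10) − 305.0 = 138.5·ln 25.36 − 305.0 = 138.5·3.2332 − 305.0 = 142.794.
Gain = 142.794 / 109.978 = 1.2984 → 1.298.

1.298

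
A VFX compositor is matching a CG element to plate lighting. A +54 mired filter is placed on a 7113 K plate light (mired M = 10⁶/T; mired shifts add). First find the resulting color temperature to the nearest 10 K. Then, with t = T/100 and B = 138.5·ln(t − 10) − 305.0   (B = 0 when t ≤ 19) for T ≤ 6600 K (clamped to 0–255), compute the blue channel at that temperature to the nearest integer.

M_in = 10⁶/7113 = 140.59; M_out = 140.59 + (+54) = 194.59.
T_out = 10⁶/194.59 = 5139.1 K → 5140 K; t = 51.4.
B = 138.5·ln(51.4 − 10) − 305.0 = 138.5·ln 41.4 − 305.0 = 138.5·3.7233 − 305.0 = 210.674.
Rounded: 211.

211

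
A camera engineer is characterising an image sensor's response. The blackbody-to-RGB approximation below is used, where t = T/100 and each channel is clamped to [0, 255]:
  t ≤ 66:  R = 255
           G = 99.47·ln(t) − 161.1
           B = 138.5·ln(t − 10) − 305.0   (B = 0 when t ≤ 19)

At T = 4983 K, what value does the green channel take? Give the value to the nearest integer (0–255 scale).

228

t = 4983/100 = 49.83; the t ≤ 66 branch applies.
G = 99.47·ln 49.83 − 161.1 = 99.47·3.9086 − 161.1 = 227.690.
Rounded: 228.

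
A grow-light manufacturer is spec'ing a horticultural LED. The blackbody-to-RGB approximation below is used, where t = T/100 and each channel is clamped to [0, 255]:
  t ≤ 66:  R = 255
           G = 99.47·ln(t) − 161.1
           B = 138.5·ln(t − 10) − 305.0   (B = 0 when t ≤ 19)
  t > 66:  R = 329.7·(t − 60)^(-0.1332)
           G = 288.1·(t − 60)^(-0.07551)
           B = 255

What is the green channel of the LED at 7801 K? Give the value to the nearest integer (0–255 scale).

232

t = 7801/100 = 78.01; the t > 66 branch applies.
G = 288.1·(78.01 − 60)^(-0.07551) = 288.1·18.01^(-0.07551) = 288.1·0.80389 = 231.600.
Rounded: 232.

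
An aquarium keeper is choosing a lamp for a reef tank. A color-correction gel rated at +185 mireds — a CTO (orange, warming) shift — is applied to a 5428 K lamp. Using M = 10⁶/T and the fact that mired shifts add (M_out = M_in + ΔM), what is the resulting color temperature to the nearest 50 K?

M_in = 10⁶/5428 = 184.23 mireds.
M_out = 184.23 + (+185) = 369.23 mireds.
T_out = 10⁶/369.23 = 2708.3 K → 2700 K.

2700 K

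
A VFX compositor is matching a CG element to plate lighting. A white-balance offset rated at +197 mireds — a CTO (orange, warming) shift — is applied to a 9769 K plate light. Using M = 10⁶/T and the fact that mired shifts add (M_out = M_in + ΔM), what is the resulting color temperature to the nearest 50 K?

3350 K

M_in = 10⁶/9769 = 102.36 mireds.
M_out = 102.36 + (+197) = 299.36 mireds.
T_out = 10⁶/299.36 = 3340.4 K → 3350 K.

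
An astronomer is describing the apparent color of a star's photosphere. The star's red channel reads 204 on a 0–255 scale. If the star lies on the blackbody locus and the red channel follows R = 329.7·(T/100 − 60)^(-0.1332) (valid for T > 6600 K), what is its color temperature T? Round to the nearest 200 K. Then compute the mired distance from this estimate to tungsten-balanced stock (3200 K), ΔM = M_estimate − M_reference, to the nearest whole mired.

(t − 60)^(-0.1332) = 204/329.7 = 0.61874.
t − 60 = 0.61874^(1/-0.1332) = 0.61874^(-7.508) = 36.748, so t = 96.748.
T = 100·t = 9675 K → 9600 K to the nearest 200 K.
M_estimate = 10⁶/9600 = 104.17; M_reference = 10⁶/3200 = 312.50.
ΔM = 104.17 − 312.50 = -208.33 → -208 mireds.

-208 mireds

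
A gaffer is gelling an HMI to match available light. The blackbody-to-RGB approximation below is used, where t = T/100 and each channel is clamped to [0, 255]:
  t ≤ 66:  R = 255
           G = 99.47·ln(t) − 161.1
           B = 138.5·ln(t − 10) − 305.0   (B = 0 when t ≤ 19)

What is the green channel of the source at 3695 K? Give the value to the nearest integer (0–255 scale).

t = 3695/100 = 36.95; the t ≤ 66 branch applies.
G = 99.47·ln 36.95 − 161.1 = 99.47·3.6096 − 161.1 = 197.943.
Rounded: 198.

198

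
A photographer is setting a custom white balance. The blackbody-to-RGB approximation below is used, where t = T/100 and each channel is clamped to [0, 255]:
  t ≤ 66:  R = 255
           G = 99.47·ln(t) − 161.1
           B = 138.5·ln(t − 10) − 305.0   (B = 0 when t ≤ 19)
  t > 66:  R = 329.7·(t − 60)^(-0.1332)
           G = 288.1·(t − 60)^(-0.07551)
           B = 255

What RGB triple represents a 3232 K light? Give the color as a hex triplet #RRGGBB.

t = 3232/100 = 32.32; the t ≤ 66 branch applies.
R = 255 by definition for t ≤ 66.
G = 99.47·ln 32.32 − 161.1 = 99.47·3.4757 − 161.1 = 184.627.
B = 138.5·ln(32.32 − 10) − 305.0 = 138.5·ln 22.32 − 305.0 = 138.5·3.1055 − 305.0 = 125.109.
Rounded: (255, 185, 125).
In hex: #FFB97D.

#FFB97D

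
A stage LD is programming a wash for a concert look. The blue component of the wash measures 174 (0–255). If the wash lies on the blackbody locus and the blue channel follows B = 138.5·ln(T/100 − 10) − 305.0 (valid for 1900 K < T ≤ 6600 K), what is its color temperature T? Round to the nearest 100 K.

ln(t − 10) = (174 + 305.0) / 138.5 = 3.4585.
t − 10 = e^3.4585 = 31.769, so t = 41.769.
T = 100·t = 4177 K → 4200 K to the nearest 100 K.

4200 K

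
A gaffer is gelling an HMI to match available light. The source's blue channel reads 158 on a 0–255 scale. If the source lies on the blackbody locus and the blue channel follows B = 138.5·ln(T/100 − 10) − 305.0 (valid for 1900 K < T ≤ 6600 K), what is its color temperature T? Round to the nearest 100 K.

3800 K

ln(t − 10) = (158 + 305.0) / 138.5 = 3.3430.
t − 10 = e^3.3430 = 28.303, so t = 38.303.
T = 100·t = 3830 K → 3800 K to the nearest 100 K.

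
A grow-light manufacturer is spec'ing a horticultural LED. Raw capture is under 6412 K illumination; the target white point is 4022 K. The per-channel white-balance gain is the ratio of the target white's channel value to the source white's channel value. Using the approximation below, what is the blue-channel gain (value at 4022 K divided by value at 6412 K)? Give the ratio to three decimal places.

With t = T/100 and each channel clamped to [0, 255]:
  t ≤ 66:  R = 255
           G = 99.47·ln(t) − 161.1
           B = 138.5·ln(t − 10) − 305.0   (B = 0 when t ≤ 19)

0.674

At 6412 K (t = 64.12):
  B = 138.5·ln(64.12 − 10) − 305.0 = 138.5·ln 54.12 − 305.0 = 138.5·3.9912 − 305.0 = 247.782.
At 4022 K (t = 40.22):
  B = 138.5·ln(40.22 − 10) − 305.0 = 138.5·ln 30.22 − 305.0 = 138.5·3.4085 − 305.0 = 167.078.
Gain = 167.078 / 247.782 = 0.6743 → 0.674.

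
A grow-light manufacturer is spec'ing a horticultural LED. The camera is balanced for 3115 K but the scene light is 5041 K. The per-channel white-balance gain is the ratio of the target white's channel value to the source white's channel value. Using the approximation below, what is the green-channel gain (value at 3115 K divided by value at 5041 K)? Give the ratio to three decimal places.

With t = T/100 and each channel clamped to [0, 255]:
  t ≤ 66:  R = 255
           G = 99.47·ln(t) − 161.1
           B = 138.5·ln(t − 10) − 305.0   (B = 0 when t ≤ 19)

At 5041 K (t = 50.41):
  G = 99.47·ln 50.41 − 161.1 = 99.47·3.9202 − 161.1 = 228.841.
At 3115 K (t = 31.15):
  G = 99.47·ln 31.15 − 161.1 = 99.47·3.4388 − 161.1 = 180.959.
Gain = 180.959 / 228.841 = 0.7908 → 0.791.

0.791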